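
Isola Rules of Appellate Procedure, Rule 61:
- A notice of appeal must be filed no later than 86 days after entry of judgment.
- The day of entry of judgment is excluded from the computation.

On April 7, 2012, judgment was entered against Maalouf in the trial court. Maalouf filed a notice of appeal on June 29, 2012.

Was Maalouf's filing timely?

86 days after April 7, 2012 is July 2, 2012.
The deadline is July 2, 2012; the filing on June 29, 2012 is on or before that date.

Yes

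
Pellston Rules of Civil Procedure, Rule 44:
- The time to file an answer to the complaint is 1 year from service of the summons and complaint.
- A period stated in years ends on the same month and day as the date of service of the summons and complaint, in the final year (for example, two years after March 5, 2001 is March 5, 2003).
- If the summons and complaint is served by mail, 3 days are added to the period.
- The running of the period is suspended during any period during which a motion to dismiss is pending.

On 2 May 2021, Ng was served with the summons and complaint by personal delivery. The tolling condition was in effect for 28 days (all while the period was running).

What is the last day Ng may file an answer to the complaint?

1 year after 2 May 2021 is May 2, 2022.
Service was not by mail, so no mail extension applies.
Tolling adds 28 days: May 2, 2022 + 28 days = May 30, 2022.

May 30, 2022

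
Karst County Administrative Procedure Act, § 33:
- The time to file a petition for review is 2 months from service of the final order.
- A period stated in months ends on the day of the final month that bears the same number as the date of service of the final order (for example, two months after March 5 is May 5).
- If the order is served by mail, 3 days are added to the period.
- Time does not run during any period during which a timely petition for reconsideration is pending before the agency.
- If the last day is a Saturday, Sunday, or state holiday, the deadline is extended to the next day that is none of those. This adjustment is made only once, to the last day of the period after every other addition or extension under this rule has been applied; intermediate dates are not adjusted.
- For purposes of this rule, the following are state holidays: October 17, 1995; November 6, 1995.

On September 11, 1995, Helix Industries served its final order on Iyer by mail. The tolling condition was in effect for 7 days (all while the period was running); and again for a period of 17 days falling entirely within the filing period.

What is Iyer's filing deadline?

2 months after September 11, 1995 is November 11, 1995.
Service was by mail, adding 3 days: November 11, 1995 + 3 days = November 14, 1995.
Tolling adds 7 days: November 14, 1995 + 7 days = November 21, 1995.
Tolling adds 17 days: November 21, 1995 + 17 days = December 8, 1995.
December 8, 1995 is a Friday and not a state holiday, so no extension applies.

December 8, 1995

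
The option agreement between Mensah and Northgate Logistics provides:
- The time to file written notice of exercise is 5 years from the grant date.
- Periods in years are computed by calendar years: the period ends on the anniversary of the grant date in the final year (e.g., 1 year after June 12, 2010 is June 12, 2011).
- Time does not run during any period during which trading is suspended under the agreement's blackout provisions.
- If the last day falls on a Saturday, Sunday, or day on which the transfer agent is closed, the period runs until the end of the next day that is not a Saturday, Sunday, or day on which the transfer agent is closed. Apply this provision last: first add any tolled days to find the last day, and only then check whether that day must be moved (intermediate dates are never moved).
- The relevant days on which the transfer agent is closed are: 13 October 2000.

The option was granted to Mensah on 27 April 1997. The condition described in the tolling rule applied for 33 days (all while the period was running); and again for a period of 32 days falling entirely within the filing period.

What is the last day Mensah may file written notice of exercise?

July 1, 2002

5 years after 27 April 1997 is April 27, 2002.
Tolling adds 33 days: April 27, 2002 + 33 days = May 30, 2002.
Tolling adds 32 days: May 30, 2002 + 32 days = July 1, 2002.
July 1, 2002 is a Monday and not a day on which the transfer agent is closed, so no extension applies.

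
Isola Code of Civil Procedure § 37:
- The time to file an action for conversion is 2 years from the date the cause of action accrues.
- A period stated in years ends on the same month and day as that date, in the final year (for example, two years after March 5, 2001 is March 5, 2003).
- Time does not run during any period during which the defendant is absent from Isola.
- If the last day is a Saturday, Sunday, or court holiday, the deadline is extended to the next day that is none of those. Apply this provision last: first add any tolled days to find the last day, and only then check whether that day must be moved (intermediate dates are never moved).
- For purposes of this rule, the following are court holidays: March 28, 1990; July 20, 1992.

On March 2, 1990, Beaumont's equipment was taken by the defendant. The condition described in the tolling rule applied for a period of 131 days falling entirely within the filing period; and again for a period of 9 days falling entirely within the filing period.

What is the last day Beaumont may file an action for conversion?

2 years after March 2, 1990 is March 2, 1992.
Tolling adds 131 days: March 2, 1992 + 131 days = July 11, 1992.
Tolling adds 9 days: July 11, 1992 + 9 days = July 20, 1992.
July 20, 1992 is a listed holiday. The next qualifying day is July 21, 1992.

July 21, 1992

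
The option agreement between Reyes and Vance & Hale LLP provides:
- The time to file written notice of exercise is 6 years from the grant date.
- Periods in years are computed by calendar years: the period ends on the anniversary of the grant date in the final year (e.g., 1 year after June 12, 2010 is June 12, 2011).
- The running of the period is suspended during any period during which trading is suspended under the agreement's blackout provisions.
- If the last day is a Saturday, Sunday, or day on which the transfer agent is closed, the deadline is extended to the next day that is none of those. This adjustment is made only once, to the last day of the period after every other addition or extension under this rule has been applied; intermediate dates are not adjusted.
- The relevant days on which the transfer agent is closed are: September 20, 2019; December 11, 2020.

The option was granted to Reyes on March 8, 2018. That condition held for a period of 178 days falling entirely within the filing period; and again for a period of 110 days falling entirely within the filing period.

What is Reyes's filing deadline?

6 years after March 8, 2018 is March 8, 2024.
Tolling adds 178 days: March 8, 2024 + 178 days = September 2, 2024.
Tolling adds 110 days: September 2, 2024 + 110 days = December 21, 2024.
December 21, 2024 is Saturday; December 22, 2024 is Sunday. The next qualifying day is December 23, 2024.

December 23, 2024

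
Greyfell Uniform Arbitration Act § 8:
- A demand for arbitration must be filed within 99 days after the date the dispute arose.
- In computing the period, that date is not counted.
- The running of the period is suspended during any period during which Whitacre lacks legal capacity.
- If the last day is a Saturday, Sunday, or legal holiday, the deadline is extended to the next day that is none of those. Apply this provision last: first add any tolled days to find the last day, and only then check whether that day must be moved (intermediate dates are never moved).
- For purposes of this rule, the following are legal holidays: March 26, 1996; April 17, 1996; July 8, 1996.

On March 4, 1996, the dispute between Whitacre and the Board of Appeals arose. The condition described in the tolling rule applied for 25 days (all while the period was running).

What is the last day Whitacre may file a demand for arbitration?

July 9, 1996

99 days after March 4, 1996 is June 11, 1996.
Tolling adds 25 days: June 11, 1996 + 25 days = July 6, 1996.
July 6, 1996 is Saturday; July 7, 1996 is Sunday; July 8, 1996 is a listed holiday. The next qualifying day is July 9, 1996.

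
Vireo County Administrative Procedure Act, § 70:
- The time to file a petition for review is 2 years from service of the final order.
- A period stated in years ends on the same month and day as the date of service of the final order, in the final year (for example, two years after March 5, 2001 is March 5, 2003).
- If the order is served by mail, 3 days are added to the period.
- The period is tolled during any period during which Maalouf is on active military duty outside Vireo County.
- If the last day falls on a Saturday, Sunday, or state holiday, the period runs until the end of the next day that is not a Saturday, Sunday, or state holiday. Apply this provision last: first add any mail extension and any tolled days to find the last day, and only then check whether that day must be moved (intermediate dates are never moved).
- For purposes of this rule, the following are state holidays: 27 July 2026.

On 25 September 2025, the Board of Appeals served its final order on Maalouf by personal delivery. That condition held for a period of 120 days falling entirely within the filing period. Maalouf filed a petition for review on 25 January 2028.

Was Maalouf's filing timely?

2 years after 25 September 2025 is September 25, 2027.
Service was not by mail, so no mail extension applies.
Tolling adds 120 days: September 25, 2027 + 120 days = January 23, 2028.
January 23, 2028 is Sunday. The next qualifying day is January 24, 2028.
The deadline is January 24, 2028; the filing on January 25, 2028 is after that date.

No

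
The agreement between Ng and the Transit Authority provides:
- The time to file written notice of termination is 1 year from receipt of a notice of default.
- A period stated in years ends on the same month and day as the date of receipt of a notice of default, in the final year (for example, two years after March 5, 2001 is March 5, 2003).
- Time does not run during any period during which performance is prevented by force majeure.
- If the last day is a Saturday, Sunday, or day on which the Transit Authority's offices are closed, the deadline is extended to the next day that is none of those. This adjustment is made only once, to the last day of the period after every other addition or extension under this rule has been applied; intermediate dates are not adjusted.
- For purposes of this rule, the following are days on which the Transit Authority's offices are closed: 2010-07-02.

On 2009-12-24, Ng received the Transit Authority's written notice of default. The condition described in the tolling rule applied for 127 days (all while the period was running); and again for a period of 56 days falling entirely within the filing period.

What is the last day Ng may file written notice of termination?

June 27, 2011

1 year after 2009-12-24 is December 24, 2010.
Tolling adds 127 days: December 24, 2010 + 127 days = April 30, 2011.
Tolling adds 56 days: April 30, 2011 + 56 days = June 25, 2011.
June 25, 2011 is Saturday; June 26, 2011 is Sunday. The next qualifying day is June 27, 2011.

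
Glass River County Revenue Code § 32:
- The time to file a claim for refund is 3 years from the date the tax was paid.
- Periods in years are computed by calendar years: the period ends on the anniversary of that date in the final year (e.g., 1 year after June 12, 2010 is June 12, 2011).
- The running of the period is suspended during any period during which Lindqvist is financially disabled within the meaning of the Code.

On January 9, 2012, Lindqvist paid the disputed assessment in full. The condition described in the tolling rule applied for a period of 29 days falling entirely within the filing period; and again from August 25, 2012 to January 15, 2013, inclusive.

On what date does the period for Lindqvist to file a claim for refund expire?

July 1, 2015

3 years after January 9, 2012 is January 9, 2015.
Tolling adds 29 days: January 9, 2015 + 29 days = February 7, 2015.
From August 25, 2012 through January 15, 2013 inclusive is 144 days; tolling adds 144 days: February 7, 2015 + 144 days = July 1, 2015.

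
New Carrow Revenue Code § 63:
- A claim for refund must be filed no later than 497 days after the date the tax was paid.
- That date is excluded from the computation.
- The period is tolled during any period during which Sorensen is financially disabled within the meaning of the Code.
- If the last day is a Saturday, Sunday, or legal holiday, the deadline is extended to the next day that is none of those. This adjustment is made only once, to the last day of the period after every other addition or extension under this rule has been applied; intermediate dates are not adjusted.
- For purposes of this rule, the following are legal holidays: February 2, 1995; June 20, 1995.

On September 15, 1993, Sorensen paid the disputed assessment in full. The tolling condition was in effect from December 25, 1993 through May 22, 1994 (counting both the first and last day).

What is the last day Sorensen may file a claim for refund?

June 23, 1995

497 days after September 15, 1993 is January 25, 1995.
From December 25, 1993 through May 22, 1994 inclusive is 149 days; tolling adds 149 days: January 25, 1995 + 149 days = June 23, 1995.
June 23, 1995 is a Friday and not a legal holiday, so no extension applies.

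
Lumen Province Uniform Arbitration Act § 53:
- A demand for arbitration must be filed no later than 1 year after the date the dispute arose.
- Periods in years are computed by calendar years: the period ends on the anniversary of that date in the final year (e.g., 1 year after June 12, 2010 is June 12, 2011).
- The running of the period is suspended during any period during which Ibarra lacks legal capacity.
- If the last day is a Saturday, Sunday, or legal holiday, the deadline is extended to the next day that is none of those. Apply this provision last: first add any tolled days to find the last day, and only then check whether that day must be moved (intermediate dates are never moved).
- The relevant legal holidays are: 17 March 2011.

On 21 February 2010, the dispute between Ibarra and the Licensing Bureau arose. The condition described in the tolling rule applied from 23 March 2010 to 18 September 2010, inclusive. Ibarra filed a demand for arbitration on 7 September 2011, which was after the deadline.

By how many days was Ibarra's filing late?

16 days

1 year after 21 February 2010 is February 21, 2011.
From March 23, 2010 through September 18, 2010 inclusive is 180 days; tolling adds 180 days: February 21, 2011 + 180 days = August 20, 2011.
August 20, 2011 is Saturday; August 21, 2011 is Sunday. The next qualifying day is August 22, 2011.
The deadline is August 22, 2011; from August 22, 2011 to September 7, 2011 is 16 days.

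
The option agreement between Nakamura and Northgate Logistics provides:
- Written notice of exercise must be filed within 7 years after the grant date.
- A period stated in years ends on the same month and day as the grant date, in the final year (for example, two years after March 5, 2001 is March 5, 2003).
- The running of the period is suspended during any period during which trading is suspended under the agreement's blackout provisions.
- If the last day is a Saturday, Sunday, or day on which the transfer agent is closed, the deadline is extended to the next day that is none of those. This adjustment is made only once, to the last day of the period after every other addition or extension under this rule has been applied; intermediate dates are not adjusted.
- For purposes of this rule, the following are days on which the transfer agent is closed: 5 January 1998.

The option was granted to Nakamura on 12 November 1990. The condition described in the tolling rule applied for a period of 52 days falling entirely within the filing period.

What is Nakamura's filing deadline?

7 years after 12 November 1990 is November 12, 1997.
Tolling adds 52 days: November 12, 1997 + 52 days = January 3, 1998.
January 3, 1998 is Saturday; January 4, 1998 is Sunday; January 5, 1998 is a listed holiday. The next qualifying day is January 6, 1998.

January 6, 1998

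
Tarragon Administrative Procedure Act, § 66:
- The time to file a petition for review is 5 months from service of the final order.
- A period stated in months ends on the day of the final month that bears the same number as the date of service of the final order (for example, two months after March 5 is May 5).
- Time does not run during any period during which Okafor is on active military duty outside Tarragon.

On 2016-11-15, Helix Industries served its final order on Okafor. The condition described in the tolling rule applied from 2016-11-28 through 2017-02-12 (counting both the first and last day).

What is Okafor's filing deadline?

5 months after 2016-11-15 is April 15, 2017.
From November 28, 2016 through February 12, 2017 inclusive is 77 days; tolling adds 77 days: April 15, 2017 + 77 days = July 1, 2017.

July 1, 2017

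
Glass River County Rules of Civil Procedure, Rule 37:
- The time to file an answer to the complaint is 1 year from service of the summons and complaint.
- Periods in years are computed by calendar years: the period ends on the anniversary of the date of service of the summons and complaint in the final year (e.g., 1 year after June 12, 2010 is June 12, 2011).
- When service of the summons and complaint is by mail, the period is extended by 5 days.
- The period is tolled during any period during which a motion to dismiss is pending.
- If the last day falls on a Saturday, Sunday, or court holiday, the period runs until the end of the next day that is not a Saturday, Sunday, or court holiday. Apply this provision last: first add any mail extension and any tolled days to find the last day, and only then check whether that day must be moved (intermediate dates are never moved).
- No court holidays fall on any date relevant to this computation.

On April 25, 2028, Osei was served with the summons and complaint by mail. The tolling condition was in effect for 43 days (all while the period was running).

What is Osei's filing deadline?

1 year after April 25, 2028 is April 25, 2029.
Service was by mail, adding 5 days: April 25, 2029 + 5 days = April 30, 2029.
Tolling adds 43 days: April 30, 2029 + 43 days = June 12, 2029.
June 12, 2029 is a Tuesday and not a court holiday, so no extension applies.

June 12, 2029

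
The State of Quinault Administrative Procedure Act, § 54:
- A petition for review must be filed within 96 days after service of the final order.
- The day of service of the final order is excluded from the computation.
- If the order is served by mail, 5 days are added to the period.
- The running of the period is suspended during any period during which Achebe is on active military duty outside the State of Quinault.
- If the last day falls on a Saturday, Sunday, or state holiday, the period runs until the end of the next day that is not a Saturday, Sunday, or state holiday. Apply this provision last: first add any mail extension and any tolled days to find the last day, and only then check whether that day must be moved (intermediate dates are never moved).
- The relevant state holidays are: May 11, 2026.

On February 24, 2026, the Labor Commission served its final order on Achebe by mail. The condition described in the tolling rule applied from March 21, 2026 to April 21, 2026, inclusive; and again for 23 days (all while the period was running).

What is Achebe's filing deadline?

July 30, 2026

96 days after February 24, 2026 is May 31, 2026.
Service was by mail, adding 5 days: May 31, 2026 + 5 days = June 5, 2026.
From March 21, 2026 through April 21, 2026 inclusive is 32 days; tolling adds 32 days: June 5, 2026 + 32 days = July 7, 2026.
Tolling adds 23 days: July 7, 2026 + 23 days = July 30, 2026.
July 30, 2026 is a Thursday and not a state holiday, so no extension applies.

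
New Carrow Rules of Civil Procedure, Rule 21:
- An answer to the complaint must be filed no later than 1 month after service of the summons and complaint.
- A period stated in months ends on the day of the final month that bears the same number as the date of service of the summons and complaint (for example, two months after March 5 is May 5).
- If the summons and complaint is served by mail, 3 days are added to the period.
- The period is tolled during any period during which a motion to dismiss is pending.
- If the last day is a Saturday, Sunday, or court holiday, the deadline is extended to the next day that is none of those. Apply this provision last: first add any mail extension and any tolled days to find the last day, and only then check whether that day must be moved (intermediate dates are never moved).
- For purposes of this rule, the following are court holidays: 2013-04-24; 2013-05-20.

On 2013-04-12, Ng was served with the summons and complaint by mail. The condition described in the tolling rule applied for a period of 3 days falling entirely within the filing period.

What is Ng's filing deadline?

1 month after 2013-04-12 is May 12, 2013.
Service was by mail, adding 3 days: May 12, 2013 + 3 days = May 15, 2013.
Tolling adds 3 days: May 15, 2013 + 3 days = May 18, 2013.
May 18, 2013 is Saturday; May 19, 2013 is Sunday; May 20, 2013 is a listed holiday. The next qualifying day is May 21, 2013.

May 21, 2013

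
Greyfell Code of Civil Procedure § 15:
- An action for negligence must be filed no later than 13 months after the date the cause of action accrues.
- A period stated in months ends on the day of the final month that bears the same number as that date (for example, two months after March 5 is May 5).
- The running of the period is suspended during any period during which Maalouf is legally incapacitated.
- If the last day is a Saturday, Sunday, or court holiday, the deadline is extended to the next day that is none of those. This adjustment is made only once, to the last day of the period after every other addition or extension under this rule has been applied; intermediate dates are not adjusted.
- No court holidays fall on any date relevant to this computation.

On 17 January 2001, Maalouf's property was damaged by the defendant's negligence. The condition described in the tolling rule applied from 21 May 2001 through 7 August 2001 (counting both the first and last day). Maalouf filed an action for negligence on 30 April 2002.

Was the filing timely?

Yes

13 months after 17 January 2001 is February 17, 2002.
From May 21, 2001 through August 7, 2001 inclusive is 79 days; tolling adds 79 days: February 17, 2002 + 79 days = May 7, 2002.
May 7, 2002 is a Tuesday and not a court holiday, so no extension applies.
The deadline is May 7, 2002; the filing on April 30, 2002 is on or before that date.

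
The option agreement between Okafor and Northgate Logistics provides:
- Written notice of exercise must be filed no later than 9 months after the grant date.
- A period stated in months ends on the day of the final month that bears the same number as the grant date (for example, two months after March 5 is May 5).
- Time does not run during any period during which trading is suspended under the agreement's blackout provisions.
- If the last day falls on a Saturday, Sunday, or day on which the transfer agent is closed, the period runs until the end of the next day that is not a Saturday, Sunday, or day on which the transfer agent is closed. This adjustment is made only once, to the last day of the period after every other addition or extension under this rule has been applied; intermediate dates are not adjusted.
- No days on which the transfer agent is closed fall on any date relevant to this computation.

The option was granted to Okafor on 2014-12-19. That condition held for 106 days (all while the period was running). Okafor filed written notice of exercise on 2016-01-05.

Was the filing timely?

No

9 months after 2014-12-19 is September 19, 2015.
Tolling adds 106 days: September 19, 2015 + 106 days = January 3, 2016.
January 3, 2016 is Sunday. The next qualifying day is January 4, 2016.
The deadline is January 4, 2016; the filing on January 5, 2016 is after that date.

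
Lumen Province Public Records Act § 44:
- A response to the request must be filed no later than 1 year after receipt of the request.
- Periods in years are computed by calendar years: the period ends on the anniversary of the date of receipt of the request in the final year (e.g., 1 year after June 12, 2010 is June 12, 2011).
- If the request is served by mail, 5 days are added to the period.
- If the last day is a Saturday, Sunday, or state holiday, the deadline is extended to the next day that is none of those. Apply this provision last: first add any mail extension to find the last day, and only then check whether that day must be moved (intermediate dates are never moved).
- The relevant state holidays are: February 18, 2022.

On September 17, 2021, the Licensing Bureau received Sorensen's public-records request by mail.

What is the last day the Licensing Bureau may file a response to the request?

1 year after September 17, 2021 is September 17, 2022.
Service was by mail, adding 5 days: September 17, 2022 + 5 days = September 22, 2022.
September 22, 2022 is a Thursday and not a state holiday, so no extension applies.

September 22, 2022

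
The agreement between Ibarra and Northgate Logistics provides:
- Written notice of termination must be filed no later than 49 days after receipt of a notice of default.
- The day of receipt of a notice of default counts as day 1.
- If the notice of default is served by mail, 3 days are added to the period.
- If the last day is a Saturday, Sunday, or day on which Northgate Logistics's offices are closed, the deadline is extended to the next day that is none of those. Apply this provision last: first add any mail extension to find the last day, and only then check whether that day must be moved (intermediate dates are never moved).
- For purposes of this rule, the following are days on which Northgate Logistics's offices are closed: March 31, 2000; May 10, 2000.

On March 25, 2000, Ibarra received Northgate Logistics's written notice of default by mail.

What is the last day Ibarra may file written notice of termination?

Counting March 25, 2000 as day 1, day 49 is May 12, 2000.
Service was by mail, adding 3 days: May 12, 2000 + 3 days = May 15, 2000.
May 15, 2000 is a Monday and not a day on which Northgate Logistics's offices are closed, so no extension applies.

May 15, 2000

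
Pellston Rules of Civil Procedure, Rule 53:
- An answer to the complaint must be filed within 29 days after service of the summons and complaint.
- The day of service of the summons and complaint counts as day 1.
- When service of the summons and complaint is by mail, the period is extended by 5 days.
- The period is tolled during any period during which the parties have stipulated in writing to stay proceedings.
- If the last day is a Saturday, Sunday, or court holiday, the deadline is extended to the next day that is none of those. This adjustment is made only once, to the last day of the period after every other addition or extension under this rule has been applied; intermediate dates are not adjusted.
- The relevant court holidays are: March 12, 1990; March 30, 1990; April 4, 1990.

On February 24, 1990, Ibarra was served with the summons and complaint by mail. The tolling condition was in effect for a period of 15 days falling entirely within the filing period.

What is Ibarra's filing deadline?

Counting February 24, 1990 as day 1, day 29 is March 24, 1990.
Service was by mail, adding 5 days: March 24, 1990 + 5 days = March 29, 1990.
Tolling adds 15 days: March 29, 1990 + 15 days = April 13, 1990.
April 13, 1990 is a Friday and not a court holiday, so no extension applies.

April 13, 1990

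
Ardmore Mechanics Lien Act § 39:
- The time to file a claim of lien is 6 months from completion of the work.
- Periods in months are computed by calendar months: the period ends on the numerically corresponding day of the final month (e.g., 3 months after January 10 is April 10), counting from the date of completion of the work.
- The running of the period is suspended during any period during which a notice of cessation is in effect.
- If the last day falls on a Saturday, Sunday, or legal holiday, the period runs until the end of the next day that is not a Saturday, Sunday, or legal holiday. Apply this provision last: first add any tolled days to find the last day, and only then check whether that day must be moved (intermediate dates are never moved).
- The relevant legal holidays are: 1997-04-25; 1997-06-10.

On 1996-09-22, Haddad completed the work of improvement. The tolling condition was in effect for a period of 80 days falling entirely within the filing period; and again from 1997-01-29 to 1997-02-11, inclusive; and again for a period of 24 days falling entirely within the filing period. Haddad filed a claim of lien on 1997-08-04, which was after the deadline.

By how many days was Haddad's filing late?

6 months after 1996-09-22 is March 22, 1997.
Tolling adds 80 days: March 22, 1997 + 80 days = June 10, 1997.
From January 29, 1997 through February 11, 1997 inclusive is 14 days; tolling adds 14 days: June 10, 1997 + 14 days = June 24, 1997.
Tolling adds 24 days: June 24, 1997 + 24 days = July 18, 1997.
July 18, 1997 is a Friday and not a legal holiday, so no extension applies.
The deadline is July 18, 1997; from July 18, 1997 to August 4, 1997 is 17 days.

17 days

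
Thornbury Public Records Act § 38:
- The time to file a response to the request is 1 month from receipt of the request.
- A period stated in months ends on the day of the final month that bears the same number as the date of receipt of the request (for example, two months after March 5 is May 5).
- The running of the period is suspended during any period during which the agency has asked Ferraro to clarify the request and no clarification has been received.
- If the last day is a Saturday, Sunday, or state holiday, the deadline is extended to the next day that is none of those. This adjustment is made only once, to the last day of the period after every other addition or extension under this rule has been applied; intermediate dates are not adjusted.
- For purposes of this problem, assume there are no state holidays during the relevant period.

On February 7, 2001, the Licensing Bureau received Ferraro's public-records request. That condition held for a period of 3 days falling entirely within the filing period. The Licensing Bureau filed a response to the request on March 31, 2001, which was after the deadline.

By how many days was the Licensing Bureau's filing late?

19 days

1 month after February 7, 2001 is March 7, 2001.
Tolling adds 3 days: March 7, 2001 + 3 days = March 10, 2001.
March 10, 2001 is Saturday; March 11, 2001 is Sunday. The next qualifying day is March 12, 2001.
The deadline is March 12, 2001; from March 12, 2001 to March 31, 2001 is 19 days.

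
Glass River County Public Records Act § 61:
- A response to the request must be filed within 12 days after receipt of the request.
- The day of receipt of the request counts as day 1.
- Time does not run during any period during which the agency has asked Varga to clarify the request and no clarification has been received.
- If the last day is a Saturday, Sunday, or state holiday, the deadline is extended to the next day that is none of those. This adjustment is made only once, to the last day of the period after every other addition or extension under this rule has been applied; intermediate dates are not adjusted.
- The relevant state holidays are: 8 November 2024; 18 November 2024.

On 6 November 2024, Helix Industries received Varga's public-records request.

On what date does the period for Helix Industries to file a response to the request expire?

November 19, 2024

Counting 6 November 2024 as day 1, day 12 is November 17, 2024.
November 17, 2024 is Sunday; November 18, 2024 is a listed holiday. The next qualifying day is November 19, 2024.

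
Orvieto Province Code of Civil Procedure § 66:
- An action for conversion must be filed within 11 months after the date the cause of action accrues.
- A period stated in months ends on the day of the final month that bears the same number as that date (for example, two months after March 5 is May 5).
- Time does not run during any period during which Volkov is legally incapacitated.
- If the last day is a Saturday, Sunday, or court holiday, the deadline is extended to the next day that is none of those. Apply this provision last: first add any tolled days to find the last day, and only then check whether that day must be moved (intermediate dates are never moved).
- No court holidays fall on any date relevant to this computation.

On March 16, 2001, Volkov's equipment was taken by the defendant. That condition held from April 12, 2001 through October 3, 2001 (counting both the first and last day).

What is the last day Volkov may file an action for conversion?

August 12, 2002

11 months after March 16, 2001 is February 16, 2002.
From April 12, 2001 through October 3, 2001 inclusive is 175 days; tolling adds 175 days: February 16, 2002 + 175 days = August 10, 2002.
August 10, 2002 is Saturday; August 11, 2002 is Sunday. The next qualifying day is August 12, 2002.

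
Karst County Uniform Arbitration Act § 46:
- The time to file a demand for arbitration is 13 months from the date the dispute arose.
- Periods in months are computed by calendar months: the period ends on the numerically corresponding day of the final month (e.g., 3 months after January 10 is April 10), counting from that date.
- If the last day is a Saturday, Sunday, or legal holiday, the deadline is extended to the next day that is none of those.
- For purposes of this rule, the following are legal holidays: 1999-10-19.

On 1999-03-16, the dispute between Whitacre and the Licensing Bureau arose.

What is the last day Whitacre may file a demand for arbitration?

13 months after 1999-03-16 is April 16, 2000.
April 16, 2000 is Sunday. The next qualifying day is April 17, 2000.

April 17, 2000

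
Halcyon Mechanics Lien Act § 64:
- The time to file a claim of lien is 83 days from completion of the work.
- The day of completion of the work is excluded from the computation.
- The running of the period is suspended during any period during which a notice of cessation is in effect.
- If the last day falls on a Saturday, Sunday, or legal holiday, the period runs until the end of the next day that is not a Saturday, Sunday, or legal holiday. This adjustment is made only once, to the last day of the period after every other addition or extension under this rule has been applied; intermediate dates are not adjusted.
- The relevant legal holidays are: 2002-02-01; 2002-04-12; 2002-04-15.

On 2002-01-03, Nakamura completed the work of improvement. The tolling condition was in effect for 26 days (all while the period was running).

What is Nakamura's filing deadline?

83 days after 2002-01-03 is March 27, 2002.
Tolling adds 26 days: March 27, 2002 + 26 days = April 22, 2002.
April 22, 2002 is a Monday and not a legal holiday, so no extension applies.

April 22, 2002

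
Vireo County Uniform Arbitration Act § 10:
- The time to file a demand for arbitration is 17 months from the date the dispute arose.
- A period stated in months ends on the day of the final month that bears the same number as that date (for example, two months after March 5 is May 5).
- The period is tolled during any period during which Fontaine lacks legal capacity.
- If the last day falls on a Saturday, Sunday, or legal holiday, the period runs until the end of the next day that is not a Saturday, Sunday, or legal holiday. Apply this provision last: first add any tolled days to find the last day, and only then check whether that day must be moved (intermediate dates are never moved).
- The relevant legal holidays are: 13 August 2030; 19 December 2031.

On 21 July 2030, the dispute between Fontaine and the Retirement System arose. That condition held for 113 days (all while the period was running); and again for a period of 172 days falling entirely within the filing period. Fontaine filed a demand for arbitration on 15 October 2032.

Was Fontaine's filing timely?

17 months after 21 July 2030 is December 21, 2031.
Tolling adds 113 days: December 21, 2031 + 113 days = April 12, 2032.
Tolling adds 172 days: April 12, 2032 + 172 days = October 1, 2032.
October 1, 2032 is a Friday and not a legal holiday, so no extension applies.
The deadline is October 1, 2032; the filing on October 15, 2032 is after that date.

No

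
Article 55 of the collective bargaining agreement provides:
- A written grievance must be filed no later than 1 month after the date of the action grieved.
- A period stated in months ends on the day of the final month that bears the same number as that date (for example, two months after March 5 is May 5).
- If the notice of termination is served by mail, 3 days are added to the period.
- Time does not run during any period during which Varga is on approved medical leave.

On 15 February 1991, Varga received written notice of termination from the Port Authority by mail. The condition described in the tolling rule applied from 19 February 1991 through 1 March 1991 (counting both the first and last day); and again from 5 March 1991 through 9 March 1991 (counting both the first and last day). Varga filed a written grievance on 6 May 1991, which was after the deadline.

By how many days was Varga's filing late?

1 month after 15 February 1991 is March 15, 1991.
Service was by mail, adding 3 days: March 15, 1991 + 3 days = March 18, 1991.
From February 19, 1991 through March 1, 1991 inclusive is 11 days; tolling adds 11 days: March 18, 1991 + 11 days = March 29, 1991.
From March 5, 1991 through March 9, 1991 inclusive is 5 days; tolling adds 5 days: March 29, 1991 + 5 days = April 3, 1991.
The deadline is April 3, 1991; from April 3, 1991 to May 6, 1991 is 33 days.

33 days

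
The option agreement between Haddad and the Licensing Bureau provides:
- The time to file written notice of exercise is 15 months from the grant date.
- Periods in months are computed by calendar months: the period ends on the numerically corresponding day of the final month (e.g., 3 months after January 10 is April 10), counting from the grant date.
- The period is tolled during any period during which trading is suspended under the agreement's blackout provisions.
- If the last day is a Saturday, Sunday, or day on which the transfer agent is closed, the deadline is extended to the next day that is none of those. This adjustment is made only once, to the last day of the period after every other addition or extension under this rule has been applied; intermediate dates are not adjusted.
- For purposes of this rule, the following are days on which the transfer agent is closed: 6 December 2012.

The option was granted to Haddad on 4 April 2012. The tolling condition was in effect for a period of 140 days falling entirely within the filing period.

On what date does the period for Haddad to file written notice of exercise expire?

November 21, 2013

15 months after 4 April 2012 is July 4, 2013.
Tolling adds 140 days: July 4, 2013 + 140 days = November 21, 2013.
November 21, 2013 is a Thursday and not a day on which the transfer agent is closed, so no extension applies.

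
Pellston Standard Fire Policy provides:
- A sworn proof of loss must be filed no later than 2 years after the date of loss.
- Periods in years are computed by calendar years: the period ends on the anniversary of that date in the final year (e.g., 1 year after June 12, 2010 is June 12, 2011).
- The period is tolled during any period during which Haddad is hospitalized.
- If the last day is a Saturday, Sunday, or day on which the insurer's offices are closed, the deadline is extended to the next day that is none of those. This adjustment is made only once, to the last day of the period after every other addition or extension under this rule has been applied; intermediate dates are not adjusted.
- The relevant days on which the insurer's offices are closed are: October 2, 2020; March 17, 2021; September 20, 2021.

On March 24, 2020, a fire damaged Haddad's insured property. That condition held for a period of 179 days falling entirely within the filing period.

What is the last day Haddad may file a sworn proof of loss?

September 19, 2022

2 years after March 24, 2020 is March 24, 2022.
Tolling adds 179 days: March 24, 2022 + 179 days = September 19, 2022.
September 19, 2022 is a Monday and not a day on which the insurer's offices are closed, so no extension applies.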